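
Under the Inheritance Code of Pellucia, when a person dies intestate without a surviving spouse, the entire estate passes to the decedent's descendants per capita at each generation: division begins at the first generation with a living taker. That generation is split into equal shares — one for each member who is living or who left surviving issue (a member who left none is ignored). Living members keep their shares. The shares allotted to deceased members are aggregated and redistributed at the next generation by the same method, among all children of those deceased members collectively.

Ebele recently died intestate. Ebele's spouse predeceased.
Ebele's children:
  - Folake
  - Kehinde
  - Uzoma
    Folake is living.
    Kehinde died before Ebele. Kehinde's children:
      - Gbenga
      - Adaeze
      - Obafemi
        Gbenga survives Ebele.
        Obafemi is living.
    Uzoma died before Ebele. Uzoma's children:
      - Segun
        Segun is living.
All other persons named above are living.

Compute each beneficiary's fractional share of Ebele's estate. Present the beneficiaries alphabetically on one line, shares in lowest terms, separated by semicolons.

There is no surviving spouse, so the entire estate passes to Ebele's descendants per capita at each generation.
At generation 1 (Folake, Kehinde, Uzoma) there are 3 shares of (1)/3 = 1/3 each.
Living: Folake — each takes 1/3.
Deceased: Kehinde and Uzoma. Their combined 2/3 is pooled and carried to generation 2.
At generation 2 (Gbenga, Adaeze, Obafemi, Segun) there are 4 shares of (2/3)/4 = 1/6 each.
Living: Gbenga, Adaeze, Obafemi, and Segun — each takes 1/6.

Adaeze 1/6; Folake 1/3; Gbenga 1/6; Obafemi 1/6; Segun 1/6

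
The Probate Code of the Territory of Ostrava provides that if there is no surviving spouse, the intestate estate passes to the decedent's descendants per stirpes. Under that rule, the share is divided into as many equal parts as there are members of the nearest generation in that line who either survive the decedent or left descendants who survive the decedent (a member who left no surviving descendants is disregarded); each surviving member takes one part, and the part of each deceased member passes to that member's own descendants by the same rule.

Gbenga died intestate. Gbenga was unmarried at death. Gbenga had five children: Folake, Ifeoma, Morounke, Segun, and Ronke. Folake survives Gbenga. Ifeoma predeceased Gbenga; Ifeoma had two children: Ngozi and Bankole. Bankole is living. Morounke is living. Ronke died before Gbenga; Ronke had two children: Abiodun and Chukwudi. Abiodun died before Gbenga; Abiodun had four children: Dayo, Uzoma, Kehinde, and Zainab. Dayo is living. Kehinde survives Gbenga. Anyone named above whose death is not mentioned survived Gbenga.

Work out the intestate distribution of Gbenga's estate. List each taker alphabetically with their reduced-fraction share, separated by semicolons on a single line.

There is no surviving spouse, so the entire estate passes to Gbenga's descendants per stirpes.
The estate is divided into 5 equal shares of 1/5 among Folake, Ifeoma, Morounke, Segun, Ronke.
Folake is living and takes 1/5.
Ifeoma predeceased; the 1/5 allotted to Ifeoma's branch passes to Ifeoma's issue by representation.
The 1/5 is divided into 2 equal shares of 1/10 among Ngozi, Bankole.
Ngozi is living and takes 1/10.
Bankole is living and takes 1/10.
Morounke is living and takes 1/5.
Segun is living and takes 1/5.
Ronke predeceased; the 1/5 allotted to Ronke's branch passes to Ronke's issue by representation.
The 1/5 is divided into 2 equal shares of 1/10 among Abiodun, Chukwudi.
Abiodun predeceased; the 1/10 allotted to Abiodun's branch passes to Abiodun's issue by representation.
The 1/10 is divided into 4 equal shares of 1/40 among Dayo, Uzoma, Kehinde, Zainab.
Dayo is living and takes 1/40.
Uzoma is living and takes 1/40.
Kehinde is living and takes 1/40.
Zainab is living and takes 1/40.
Chukwudi is living and takes 1/10.

Bankole 1/10; Chukwudi 1/10; Dayo 1/40; Folake 1/5; Kehinde 1/40; Morounke 1/5; Ngozi 1/10; Segun 1/5; Uzoma 1/40; Zainab 1/40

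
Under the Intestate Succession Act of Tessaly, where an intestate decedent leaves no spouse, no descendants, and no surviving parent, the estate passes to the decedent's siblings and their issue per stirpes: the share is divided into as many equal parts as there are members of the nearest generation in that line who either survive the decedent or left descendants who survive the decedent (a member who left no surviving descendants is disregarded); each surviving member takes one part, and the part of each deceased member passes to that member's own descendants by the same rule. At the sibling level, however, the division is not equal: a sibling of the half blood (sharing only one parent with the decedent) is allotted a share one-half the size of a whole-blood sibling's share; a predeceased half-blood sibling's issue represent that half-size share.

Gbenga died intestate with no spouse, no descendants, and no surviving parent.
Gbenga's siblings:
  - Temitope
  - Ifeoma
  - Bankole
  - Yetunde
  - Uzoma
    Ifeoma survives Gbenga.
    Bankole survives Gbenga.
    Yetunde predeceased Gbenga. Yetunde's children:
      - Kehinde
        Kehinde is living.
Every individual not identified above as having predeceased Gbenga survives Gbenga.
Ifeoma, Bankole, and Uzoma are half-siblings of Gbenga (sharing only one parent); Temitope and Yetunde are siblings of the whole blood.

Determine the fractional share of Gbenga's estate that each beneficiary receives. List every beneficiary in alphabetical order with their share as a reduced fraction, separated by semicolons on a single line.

Bankole 1/7; Ifeoma 1/7; Kehinde 2/7; Temitope 2/7; Uzoma 1/7

No spouse, descendants, or parent survives, so the estate passes to Gbenga's siblings per stirpes.
Half-blood siblings count for one-half the weight of whole-blood siblings at the initial division.
Dividing 1 in proportion to weights (total weight 7/2): Temitope (weight 1) → 2/7; Ifeoma (weight 1/2) → 1/7; Bankole (weight 1/2) → 1/7; Yetunde (weight 1) → 2/7; Uzoma (weight 1/2) → 1/7.
Temitope is living and takes 2/7.
Ifeoma is living and takes 1/7.
Bankole is living and takes 1/7.
Yetunde predeceased; the 2/7 allotted to Yetunde's branch passes to Yetunde's issue by representation.
Kehinde is the sole taker at this level and receives the full 2/7.
Uzoma is living and takes 1/7.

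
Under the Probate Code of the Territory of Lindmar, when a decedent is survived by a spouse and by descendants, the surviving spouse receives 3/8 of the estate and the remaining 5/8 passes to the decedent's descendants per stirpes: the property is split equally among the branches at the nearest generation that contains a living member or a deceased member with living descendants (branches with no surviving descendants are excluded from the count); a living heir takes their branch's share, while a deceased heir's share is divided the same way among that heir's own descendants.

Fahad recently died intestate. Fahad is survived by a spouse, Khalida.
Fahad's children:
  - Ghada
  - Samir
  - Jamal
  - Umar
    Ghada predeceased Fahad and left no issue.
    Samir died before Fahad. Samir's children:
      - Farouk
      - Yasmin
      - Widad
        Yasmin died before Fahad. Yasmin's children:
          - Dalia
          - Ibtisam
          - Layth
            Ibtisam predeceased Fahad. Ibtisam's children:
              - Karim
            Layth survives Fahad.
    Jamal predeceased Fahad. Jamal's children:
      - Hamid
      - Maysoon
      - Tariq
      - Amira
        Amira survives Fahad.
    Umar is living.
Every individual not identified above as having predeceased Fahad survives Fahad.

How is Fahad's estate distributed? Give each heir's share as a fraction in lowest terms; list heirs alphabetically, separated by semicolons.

Khalida, as surviving spouse, takes 3/8.
The remaining 5/8 passes to Fahad's descendants per stirpes.
Ghada left no surviving issue, so that branch lapses and is disregarded.
The 5/8 is divided into 3 equal shares of 5/24 among Samir, Jamal, Umar.
Samir predeceased; the 5/24 allotted to Samir's branch passes to Samir's issue by representation.
The 5/24 is divided into 3 equal shares of 5/72 among Farouk, Yasmin, Widad.
Farouk is living and takes 5/72.
Yasmin predeceased; the 5/72 allotted to Yasmin's branch passes to Yasmin's issue by representation.
The 5/72 is divided into 3 equal shares of 5/216 among Dalia, Ibtisam, Layth.
Dalia is living and takes 5/216.
Ibtisam predeceased; the 5/216 allotted to Ibtisam's branch passes to Ibtisam's issue by representation.
Karim is the sole taker at this level and receives the full 5/216.
Layth is living and takes 5/216.
Widad is living and takes 5/72.
Jamal predeceased; the 5/24 allotted to Jamal's branch passes to Jamal's issue by representation.
The 5/24 is divided into 4 equal shares of 5/96 among Hamid, Maysoon, Tariq, Amira.
Hamid is living and takes 5/96.
Maysoon is living and takes 5/96.
Tariq is living and takes 5/96.
Amira is living and takes 5/96.
Umar is living and takes 5/24.

Amira 5/96; Dalia 5/216; Farouk 5/72; Hamid 5/96; Karim 5/216; Khalida 3/8; Layth 5/216; Maysoon 5/96; Tariq 5/96; Umar 5/24; Widad 5/72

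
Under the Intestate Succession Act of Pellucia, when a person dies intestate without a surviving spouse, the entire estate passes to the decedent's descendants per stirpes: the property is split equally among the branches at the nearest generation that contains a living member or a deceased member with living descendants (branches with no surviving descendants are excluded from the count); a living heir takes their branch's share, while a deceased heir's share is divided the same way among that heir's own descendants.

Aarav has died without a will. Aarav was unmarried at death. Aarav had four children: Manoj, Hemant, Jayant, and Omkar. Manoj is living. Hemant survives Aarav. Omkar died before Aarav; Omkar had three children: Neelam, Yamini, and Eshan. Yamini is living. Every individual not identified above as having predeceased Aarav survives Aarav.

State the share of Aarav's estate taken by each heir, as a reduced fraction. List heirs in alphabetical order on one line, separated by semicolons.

There is no surviving spouse, so the entire estate passes to Aarav's descendants per stirpes.
The estate is divided into 4 equal shares of 1/4 among Manoj, Hemant, Jayant, Omkar.
Manoj is living and takes 1/4.
Hemant is living and takes 1/4.
Jayant is living and takes 1/4.
Omkar predeceased; the 1/4 allotted to Omkar's branch passes to Omkar's issue by representation.
The 1/4 is divided into 3 equal shares of 1/12 among Neelam, Yamini, Eshan.
Neelam is living and takes 1/12.
Yamini is living and takes 1/12.
Eshan is living and takes 1/12.

Eshan 1/12; Hemant 1/4; Jayant 1/4; Manoj 1/4; Neelam 1/12; Yamini 1/12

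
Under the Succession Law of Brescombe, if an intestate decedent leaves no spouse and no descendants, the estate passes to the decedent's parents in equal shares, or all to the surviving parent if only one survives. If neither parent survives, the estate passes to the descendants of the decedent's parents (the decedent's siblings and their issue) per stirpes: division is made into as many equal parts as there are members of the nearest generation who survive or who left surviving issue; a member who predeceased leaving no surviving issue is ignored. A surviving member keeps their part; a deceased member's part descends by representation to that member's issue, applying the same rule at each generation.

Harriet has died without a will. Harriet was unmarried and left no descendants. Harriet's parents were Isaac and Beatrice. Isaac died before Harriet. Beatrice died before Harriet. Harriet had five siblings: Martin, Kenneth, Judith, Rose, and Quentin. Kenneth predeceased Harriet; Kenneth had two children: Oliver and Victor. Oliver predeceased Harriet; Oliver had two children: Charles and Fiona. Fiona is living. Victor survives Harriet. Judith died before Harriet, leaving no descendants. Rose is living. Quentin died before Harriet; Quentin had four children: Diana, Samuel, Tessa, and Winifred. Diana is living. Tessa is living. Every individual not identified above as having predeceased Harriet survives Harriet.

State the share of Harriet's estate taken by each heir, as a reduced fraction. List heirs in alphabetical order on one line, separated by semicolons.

Charles 1/16; Diana 1/16; Fiona 1/16; Martin 1/4; Rose 1/4; Samuel 1/16; Tessa 1/16; Victor 1/8; Winifred 1/16

Neither parent survives and there are no descendants, so the estate passes to Harriet's siblings and their issue per stirpes.
Judith left no surviving issue, so that branch lapses and is disregarded.
The estate is divided into 4 equal shares of 1/4 among Martin, Kenneth, Rose, Quentin.
Martin is living and takes 1/4.
Kenneth predeceased; the 1/4 allotted to Kenneth's branch passes to Kenneth's issue by representation.
The 1/4 is divided into 2 equal shares of 1/8 among Oliver, Victor.
Oliver predeceased; the 1/8 allotted to Oliver's branch passes to Oliver's issue by representation.
The 1/8 is divided into 2 equal shares of 1/16 among Charles, Fiona.
Charles is living and takes 1/16.
Fiona is living and takes 1/16.
Victor is living and takes 1/8.
Rose is living and takes 1/4.
Quentin predeceased; the 1/4 allotted to Quentin's branch passes to Quentin's issue by representation.
The 1/4 is divided into 4 equal shares of 1/16 among Diana, Samuel, Tessa, Winifred.
Diana is living and takes 1/16.
Samuel is living and takes 1/16.
Tessa is living and takes 1/16.
Winifred is living and takes 1/16.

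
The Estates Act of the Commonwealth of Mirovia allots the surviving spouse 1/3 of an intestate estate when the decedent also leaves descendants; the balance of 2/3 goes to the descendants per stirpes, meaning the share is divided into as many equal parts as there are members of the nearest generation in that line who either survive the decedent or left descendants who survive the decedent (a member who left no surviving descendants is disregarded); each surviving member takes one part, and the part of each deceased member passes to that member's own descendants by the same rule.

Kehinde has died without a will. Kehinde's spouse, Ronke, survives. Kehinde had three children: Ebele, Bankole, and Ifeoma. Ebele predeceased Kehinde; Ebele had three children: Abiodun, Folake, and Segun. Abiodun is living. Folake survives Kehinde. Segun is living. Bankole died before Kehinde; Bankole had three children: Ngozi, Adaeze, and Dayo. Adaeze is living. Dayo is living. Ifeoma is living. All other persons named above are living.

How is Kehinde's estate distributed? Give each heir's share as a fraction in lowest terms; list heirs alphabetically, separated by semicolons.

Ronke, as surviving spouse, takes 1/3.
The remaining 2/3 passes to Kehinde's descendants per stirpes.
The 2/3 is divided into 3 equal shares of 2/9 among Ebele, Bankole, Ifeoma.
Ebele predeceased; the 2/9 allotted to Ebele's branch passes to Ebele's issue by representation.
The 2/9 is divided into 3 equal shares of 2/27 among Abiodun, Folake, Segun.
Abiodun is living and takes 2/27.
Folake is living and takes 2/27.
Segun is living and takes 2/27.
Bankole predeceased; the 2/9 allotted to Bankole's branch passes to Bankole's issue by representation.
The 2/9 is divided into 3 equal shares of 2/27 among Ngozi, Adaeze, Dayo.
Ngozi is living and takes 2/27.
Adaeze is living and takes 2/27.
Dayo is living and takes 2/27.
Ifeoma is living and takes 2/9.

Abiodun 2/27; Adaeze 2/27; Dayo 2/27; Folake 2/27; Ifeoma 2/9; Ngozi 2/27; Ronke 1/3; Segun 2/27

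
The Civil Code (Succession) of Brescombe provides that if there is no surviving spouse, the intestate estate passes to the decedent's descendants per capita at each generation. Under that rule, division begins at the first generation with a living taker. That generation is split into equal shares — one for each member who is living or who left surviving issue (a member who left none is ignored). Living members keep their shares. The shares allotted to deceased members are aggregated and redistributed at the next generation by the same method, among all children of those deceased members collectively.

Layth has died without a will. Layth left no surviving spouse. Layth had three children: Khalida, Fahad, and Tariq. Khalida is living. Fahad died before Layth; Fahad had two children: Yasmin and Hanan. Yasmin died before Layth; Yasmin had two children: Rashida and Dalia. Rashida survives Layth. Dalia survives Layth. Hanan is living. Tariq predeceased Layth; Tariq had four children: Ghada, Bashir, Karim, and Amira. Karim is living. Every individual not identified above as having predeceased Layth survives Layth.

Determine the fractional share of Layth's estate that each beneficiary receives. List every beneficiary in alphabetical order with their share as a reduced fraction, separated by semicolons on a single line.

There is no surviving spouse, so the entire estate passes to Layth's descendants per capita at each generation.
At generation 1 (Khalida, Fahad, Tariq) there are 3 shares of (1)/3 = 1/3 each.
Living: Khalida — each takes 1/3.
Deceased: Fahad and Tariq. Their combined 2/3 is pooled and carried to generation 2.
At generation 2 (Yasmin, Hanan, Ghada, Bashir, Karim, Amira) there are 6 shares of (2/3)/6 = 1/9 each.
Living: Hanan, Ghada, Bashir, Karim, and Amira — each takes 1/9.
Deceased: Yasmin. That 1/9 share is carried to generation 3.
At generation 3 (Rashida, Dalia) there are 2 shares of (1/9)/2 = 1/18 each.
Living: Rashida and Dalia — each takes 1/18.

Amira 1/9; Bashir 1/9; Dalia 1/18; Ghada 1/9; Hanan 1/9; Karim 1/9; Khalida 1/3; Rashida 1/18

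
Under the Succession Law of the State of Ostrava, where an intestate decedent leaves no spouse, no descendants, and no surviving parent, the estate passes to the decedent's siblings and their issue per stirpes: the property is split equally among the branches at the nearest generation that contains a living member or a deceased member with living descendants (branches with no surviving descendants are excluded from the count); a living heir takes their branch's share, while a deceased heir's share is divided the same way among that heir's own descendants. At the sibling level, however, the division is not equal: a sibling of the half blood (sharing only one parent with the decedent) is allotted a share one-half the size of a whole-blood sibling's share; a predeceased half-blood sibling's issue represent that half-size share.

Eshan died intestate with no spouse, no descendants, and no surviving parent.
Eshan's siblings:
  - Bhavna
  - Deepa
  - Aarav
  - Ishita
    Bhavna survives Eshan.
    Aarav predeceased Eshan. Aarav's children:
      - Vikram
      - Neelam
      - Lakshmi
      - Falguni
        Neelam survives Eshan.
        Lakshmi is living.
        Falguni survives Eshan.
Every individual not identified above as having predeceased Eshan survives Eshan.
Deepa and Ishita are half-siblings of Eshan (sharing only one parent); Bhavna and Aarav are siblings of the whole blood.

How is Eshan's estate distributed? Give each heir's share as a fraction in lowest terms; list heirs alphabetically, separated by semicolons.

Bhavna 1/3; Deepa 1/6; Falguni 1/12; Ishita 1/6; Lakshmi 1/12; Neelam 1/12; Vikram 1/12

No spouse, descendants, or parent survives, so the estate passes to Eshan's siblings per stirpes.
Half-blood siblings count for one-half the weight of whole-blood siblings at the initial division.
Dividing 1 in proportion to weights (total weight 3): Bhavna (weight 1) → 1/3; Deepa (weight 1/2) → 1/6; Aarav (weight 1) → 1/3; Ishita (weight 1/2) → 1/6.
Bhavna is living and takes 1/3.
Deepa is living and takes 1/6.
Aarav predeceased; the 1/3 allotted to Aarav's branch passes to Aarav's issue by representation.
The 1/3 is divided into 4 equal shares of 1/12 among Vikram, Neelam, Lakshmi, Falguni.
Vikram is living and takes 1/12.
Neelam is living and takes 1/12.
Lakshmi is living and takes 1/12.
Falguni is living and takes 1/12.
Ishita is living and takes 1/6.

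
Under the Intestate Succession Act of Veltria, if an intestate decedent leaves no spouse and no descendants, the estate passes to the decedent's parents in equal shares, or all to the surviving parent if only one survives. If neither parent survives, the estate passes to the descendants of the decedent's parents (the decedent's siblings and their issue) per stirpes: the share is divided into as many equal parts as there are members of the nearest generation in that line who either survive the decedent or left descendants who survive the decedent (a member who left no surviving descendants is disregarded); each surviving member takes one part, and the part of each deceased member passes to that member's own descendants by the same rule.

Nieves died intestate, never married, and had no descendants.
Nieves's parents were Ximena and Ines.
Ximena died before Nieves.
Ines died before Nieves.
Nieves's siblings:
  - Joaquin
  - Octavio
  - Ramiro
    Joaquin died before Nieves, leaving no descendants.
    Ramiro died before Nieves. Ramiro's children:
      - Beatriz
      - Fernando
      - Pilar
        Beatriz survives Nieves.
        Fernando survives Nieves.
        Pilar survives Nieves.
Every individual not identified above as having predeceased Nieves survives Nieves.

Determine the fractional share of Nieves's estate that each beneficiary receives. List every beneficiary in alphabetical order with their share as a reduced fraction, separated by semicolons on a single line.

Neither parent survives and there are no descendants, so the estate passes to Nieves's siblings and their issue per stirpes.
Joaquin left no surviving issue, so that branch lapses and is disregarded.
The estate is divided into 2 equal shares of 1/2 among Octavio, Ramiro.
Octavio is living and takes 1/2.
Ramiro predeceased; the 1/2 allotted to Ramiro's branch passes to Ramiro's issue by representation.
The 1/2 is divided into 3 equal shares of 1/6 among Beatriz, Fernando, Pilar.
Beatriz is living and takes 1/6.
Fernando is living and takes 1/6.
Pilar is living and takes 1/6.

Beatriz 1/6; Fernando 1/6; Octavio 1/2; Pilar 1/6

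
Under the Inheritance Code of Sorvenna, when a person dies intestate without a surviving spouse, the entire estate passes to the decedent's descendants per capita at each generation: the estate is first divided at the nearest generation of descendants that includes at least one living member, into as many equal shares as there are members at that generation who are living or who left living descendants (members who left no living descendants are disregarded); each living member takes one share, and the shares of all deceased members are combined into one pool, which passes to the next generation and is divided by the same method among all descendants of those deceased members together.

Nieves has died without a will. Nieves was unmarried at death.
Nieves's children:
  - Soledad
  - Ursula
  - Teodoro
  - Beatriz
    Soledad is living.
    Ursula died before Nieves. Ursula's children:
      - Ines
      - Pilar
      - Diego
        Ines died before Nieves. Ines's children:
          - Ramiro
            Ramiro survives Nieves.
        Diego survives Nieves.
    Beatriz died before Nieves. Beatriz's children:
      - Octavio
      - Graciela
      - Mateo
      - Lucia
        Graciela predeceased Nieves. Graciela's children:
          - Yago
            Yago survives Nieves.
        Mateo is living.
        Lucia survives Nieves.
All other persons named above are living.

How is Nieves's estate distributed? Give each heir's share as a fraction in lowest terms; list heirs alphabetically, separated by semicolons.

There is no surviving spouse, so the entire estate passes to Nieves's descendants per capita at each generation.
At generation 1 (Soledad, Ursula, Teodoro, Beatriz) there are 4 shares of (1)/4 = 1/4 each.
Living: Soledad and Teodoro — each takes 1/4.
Deceased: Ursula and Beatriz. Their combined 1/2 is pooled and carried to generation 2.
At generation 2 (Ines, Pilar, Diego, Octavio, Graciela, Mateo, Lucia) there are 7 shares of (1/2)/7 = 1/14 each.
Living: Pilar, Diego, Octavio, Mateo, and Lucia — each takes 1/14.
Deceased: Ines and Graciela. Their combined 1/7 is pooled and carried to generation 3.
At generation 3 (Ramiro, Yago) there are 2 shares of (1/7)/2 = 1/14 each.
Living: Ramiro and Yago — each takes 1/14.

Diego 1/14; Lucia 1/14; Mateo 1/14; Octavio 1/14; Pilar 1/14; Ramiro 1/14; Soledad 1/4; Teodoro 1/4; Yago 1/14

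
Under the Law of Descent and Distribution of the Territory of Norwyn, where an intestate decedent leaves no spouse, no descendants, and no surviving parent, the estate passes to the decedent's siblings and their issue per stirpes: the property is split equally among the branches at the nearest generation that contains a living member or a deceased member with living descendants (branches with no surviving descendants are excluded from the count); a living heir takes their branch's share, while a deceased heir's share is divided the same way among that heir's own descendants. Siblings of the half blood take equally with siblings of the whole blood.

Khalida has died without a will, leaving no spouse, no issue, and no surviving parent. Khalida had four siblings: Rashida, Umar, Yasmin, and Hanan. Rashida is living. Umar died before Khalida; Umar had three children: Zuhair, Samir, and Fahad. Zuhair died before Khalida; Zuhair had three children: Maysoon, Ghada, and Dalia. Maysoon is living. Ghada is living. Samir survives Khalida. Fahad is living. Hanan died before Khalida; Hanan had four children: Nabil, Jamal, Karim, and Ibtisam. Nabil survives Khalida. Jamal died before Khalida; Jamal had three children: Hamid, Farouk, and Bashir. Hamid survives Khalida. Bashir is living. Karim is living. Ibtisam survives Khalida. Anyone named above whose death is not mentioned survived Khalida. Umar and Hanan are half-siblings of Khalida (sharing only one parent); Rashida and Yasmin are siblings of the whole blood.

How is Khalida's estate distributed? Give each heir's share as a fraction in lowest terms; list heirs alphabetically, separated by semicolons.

No spouse, descendants, or parent survives, so the estate passes to Khalida's siblings per stirpes.
Half-blood and whole-blood siblings take equally under the stated rule.
The estate is divided into 4 equal shares of 1/4 among Rashida, Umar, Yasmin, Hanan.
Rashida is living and takes 1/4.
Umar predeceased; the 1/4 allotted to Umar's branch passes to Umar's issue by representation.
The 1/4 is divided into 3 equal shares of 1/12 among Zuhair, Samir, Fahad.
Zuhair predeceased; the 1/12 allotted to Zuhair's branch passes to Zuhair's issue by representation.
The 1/12 is divided into 3 equal shares of 1/36 among Maysoon, Ghada, Dalia.
Maysoon is living and takes 1/36.
Ghada is living and takes 1/36.
Dalia is living and takes 1/36.
Samir is living and takes 1/12.
Fahad is living and takes 1/12.
Yasmin is living and takes 1/4.
Hanan predeceased; the 1/4 allotted to Hanan's branch passes to Hanan's issue by representation.
The 1/4 is divided into 4 equal shares of 1/16 among Nabil, Jamal, Karim, Ibtisam.
Nabil is living and takes 1/16.
Jamal predeceased; the 1/16 allotted to Jamal's branch passes to Jamal's issue by representation.
The 1/16 is divided into 3 equal shares of 1/48 among Hamid, Farouk, Bashir.
Hamid is living and takes 1/48.
Farouk is living and takes 1/48.
Bashir is living and takes 1/48.
Karim is living and takes 1/16.
Ibtisam is living and takes 1/16.

Bashir 1/48; Dalia 1/36; Fahad 1/12; Farouk 1/48; Ghada 1/36; Hamid 1/48; Ibtisam 1/16; Karim 1/16; Maysoon 1/36; Nabil 1/16; Rashida 1/4; Samir 1/12; Yasmin 1/4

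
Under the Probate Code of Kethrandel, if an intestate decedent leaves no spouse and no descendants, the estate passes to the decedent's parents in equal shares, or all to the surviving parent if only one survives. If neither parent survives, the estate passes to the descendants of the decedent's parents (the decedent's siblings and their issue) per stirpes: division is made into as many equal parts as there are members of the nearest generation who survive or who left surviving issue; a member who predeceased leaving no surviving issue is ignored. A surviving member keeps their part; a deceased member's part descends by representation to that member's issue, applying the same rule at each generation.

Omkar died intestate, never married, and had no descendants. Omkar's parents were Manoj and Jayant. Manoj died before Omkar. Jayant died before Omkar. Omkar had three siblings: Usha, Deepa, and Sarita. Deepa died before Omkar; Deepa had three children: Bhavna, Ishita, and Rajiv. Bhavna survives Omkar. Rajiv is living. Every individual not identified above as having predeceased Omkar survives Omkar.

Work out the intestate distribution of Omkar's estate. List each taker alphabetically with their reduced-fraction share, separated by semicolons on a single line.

Neither parent survives and there are no descendants, so the estate passes to Omkar's siblings and their issue per stirpes.
The estate is divided into 3 equal shares of 1/3 among Usha, Deepa, Sarita.
Usha is living and takes 1/3.
Deepa predeceased; the 1/3 allotted to Deepa's branch passes to Deepa's issue by representation.
The 1/3 is divided into 3 equal shares of 1/9 among Bhavna, Ishita, Rajiv.
Bhavna is living and takes 1/9.
Ishita is living and takes 1/9.
Rajiv is living and takes 1/9.
Sarita is living and takes 1/3.

Bhavna 1/9; Ishita 1/9; Rajiv 1/9; Sarita 1/3; Usha 1/3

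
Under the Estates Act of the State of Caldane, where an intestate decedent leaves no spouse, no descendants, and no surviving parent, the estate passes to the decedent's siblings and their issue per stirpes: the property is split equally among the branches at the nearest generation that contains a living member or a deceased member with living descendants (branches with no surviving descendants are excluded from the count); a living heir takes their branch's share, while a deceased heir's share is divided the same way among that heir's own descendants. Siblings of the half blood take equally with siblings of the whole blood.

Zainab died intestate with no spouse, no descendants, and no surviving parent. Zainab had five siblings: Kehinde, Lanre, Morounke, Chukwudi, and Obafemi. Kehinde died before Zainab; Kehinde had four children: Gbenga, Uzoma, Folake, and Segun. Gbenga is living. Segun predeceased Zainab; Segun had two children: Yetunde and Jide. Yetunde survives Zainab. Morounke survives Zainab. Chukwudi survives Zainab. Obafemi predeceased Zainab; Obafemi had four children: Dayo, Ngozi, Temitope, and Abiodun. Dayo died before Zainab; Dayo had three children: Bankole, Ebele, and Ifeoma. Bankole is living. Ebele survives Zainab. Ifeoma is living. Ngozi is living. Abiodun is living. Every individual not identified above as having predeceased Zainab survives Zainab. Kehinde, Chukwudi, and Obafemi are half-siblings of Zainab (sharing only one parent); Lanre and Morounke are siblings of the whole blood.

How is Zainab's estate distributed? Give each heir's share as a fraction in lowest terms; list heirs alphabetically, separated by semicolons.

Abiodun 1/20; Bankole 1/60; Chukwudi 1/5; Ebele 1/60; Folake 1/20; Gbenga 1/20; Ifeoma 1/60; Jide 1/40; Lanre 1/5; Morounke 1/5; Ngozi 1/20; Temitope 1/20; Uzoma 1/20; Yetunde 1/40

No spouse, descendants, or parent survives, so the estate passes to Zainab's siblings per stirpes.
Half-blood and whole-blood siblings take equally under the stated rule.
The estate is divided into 5 equal shares of 1/5 among Kehinde, Lanre, Morounke, Chukwudi, Obafemi.
Kehinde predeceased; the 1/5 allotted to Kehinde's branch passes to Kehinde's issue by representation.
The 1/5 is divided into 4 equal shares of 1/20 among Gbenga, Uzoma, Folake, Segun.
Gbenga is living and takes 1/20.
Uzoma is living and takes 1/20.
Folake is living and takes 1/20.
Segun predeceased; the 1/20 allotted to Segun's branch passes to Segun's issue by representation.
The 1/20 is divided into 2 equal shares of 1/40 among Yetunde, Jide.
Yetunde is living and takes 1/40.
Jide is living and takes 1/40.
Lanre is living and takes 1/5.
Morounke is living and takes 1/5.
Chukwudi is living and takes 1/5.
Obafemi predeceased; the 1/5 allotted to Obafemi's branch passes to Obafemi's issue by representation.
The 1/5 is divided into 4 equal shares of 1/20 among Dayo, Ngozi, Temitope, Abiodun.
Dayo predeceased; the 1/20 allotted to Dayo's branch passes to Dayo's issue by representation.
The 1/20 is divided into 3 equal shares of 1/60 among Bankole, Ebele, Ifeoma.
Bankole is living and takes 1/60.
Ebele is living and takes 1/60.
Ifeoma is living and takes 1/60.
Ngozi is living and takes 1/20.
Temitope is living and takes 1/20.
Abiodun is living and takes 1/20.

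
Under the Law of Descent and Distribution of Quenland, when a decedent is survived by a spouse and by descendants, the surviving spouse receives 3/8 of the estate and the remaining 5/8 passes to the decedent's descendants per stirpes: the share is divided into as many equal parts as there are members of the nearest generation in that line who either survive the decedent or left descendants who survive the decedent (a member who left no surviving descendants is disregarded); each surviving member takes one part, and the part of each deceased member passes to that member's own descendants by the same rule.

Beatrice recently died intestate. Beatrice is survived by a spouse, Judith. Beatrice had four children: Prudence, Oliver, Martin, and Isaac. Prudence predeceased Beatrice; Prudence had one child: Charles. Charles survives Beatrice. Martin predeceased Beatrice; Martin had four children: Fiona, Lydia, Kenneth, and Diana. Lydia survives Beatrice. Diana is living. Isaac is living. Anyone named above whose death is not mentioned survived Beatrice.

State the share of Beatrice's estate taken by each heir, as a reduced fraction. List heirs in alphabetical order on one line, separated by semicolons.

Charles 5/32; Diana 5/128; Fiona 5/128; Isaac 5/32; Judith 3/8; Kenneth 5/128; Lydia 5/128; Oliver 5/32

Judith, as surviving spouse, takes 3/8.
The remaining 5/8 passes to Beatrice's descendants per stirpes.
The 5/8 is divided into 4 equal shares of 5/32 among Prudence, Oliver, Martin, Isaac.
Prudence predeceased; the 5/32 allotted to Prudence's branch passes to Prudence's issue by representation.
Charles is the sole taker at this level and receives the full 5/32.
Oliver is living and takes 5/32.
Martin predeceased; the 5/32 allotted to Martin's branch passes to Martin's issue by representation.
The 5/32 is divided into 4 equal shares of 5/128 among Fiona, Lydia, Kenneth, Diana.
Fiona is living and takes 5/128.
Lydia is living and takes 5/128.
Kenneth is living and takes 5/128.
Diana is living and takes 5/128.
Isaac is living and takes 5/32.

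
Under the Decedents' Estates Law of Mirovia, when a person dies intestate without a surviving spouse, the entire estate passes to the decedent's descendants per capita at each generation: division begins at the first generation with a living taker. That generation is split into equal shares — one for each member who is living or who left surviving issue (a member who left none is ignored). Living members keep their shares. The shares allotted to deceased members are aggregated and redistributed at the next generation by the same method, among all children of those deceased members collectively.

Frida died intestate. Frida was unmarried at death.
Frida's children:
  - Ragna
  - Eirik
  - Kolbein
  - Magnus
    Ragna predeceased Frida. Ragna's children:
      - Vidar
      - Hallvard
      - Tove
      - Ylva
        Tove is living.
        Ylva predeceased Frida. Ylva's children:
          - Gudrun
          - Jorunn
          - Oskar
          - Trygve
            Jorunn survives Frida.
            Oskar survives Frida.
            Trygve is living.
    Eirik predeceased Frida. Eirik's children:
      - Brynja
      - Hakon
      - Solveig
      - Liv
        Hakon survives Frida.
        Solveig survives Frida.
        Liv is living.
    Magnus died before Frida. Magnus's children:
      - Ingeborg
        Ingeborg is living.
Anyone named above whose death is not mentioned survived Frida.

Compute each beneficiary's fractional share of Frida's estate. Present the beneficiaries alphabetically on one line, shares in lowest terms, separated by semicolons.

Brynja 1/12; Gudrun 1/48; Hakon 1/12; Hallvard 1/12; Ingeborg 1/12; Jorunn 1/48; Kolbein 1/4; Liv 1/12; Oskar 1/48; Solveig 1/12; Tove 1/12; Trygve 1/48; Vidar 1/12

There is no surviving spouse, so the entire estate passes to Frida's descendants per capita at each generation.
At generation 1 (Ragna, Eirik, Kolbein, Magnus) there are 4 shares of (1)/4 = 1/4 each.
Living: Kolbein — each takes 1/4.
Deceased: Ragna, Eirik, and Magnus. Their combined 3/4 is pooled and carried to generation 2.
At generation 2 (Vidar, Hallvard, Tove, Ylva, Brynja, Hakon, Solveig, Liv, Ingeborg) there are 9 shares of (3/4)/9 = 1/12 each.
Living: Vidar, Hallvard, Tove, Brynja, Hakon, Solveig, Liv, and Ingeborg — each takes 1/12.
Deceased: Ylva. That 1/12 share is carried to generation 3.
At generation 3 (Gudrun, Jorunn, Oskar, Trygve) there are 4 shares of (1/12)/4 = 1/48 each.
Living: Gudrun, Jorunn, Oskar, and Trygve — each takes 1/48.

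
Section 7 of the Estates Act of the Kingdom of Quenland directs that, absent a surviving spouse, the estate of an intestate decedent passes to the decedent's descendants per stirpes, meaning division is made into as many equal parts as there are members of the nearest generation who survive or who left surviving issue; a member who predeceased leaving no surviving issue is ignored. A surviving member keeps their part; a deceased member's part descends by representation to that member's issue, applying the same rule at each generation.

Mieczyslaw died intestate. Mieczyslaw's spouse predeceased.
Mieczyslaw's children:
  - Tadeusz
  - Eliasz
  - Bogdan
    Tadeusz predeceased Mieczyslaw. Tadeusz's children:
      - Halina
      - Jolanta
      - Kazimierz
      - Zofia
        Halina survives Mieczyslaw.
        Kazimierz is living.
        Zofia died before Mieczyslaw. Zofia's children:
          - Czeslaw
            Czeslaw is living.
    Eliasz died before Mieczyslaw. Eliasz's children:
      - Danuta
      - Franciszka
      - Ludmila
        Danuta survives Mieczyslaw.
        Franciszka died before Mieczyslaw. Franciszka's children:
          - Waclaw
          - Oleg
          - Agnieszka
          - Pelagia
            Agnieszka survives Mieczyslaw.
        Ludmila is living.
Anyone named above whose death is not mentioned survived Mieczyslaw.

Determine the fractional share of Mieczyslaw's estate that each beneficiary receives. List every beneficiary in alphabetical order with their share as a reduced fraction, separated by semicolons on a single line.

There is no surviving spouse, so the entire estate passes to Mieczyslaw's descendants per stirpes.
The estate is divided into 3 equal shares of 1/3 among Tadeusz, Eliasz, Bogdan.
Tadeusz predeceased; the 1/3 allotted to Tadeusz's branch passes to Tadeusz's issue by representation.
The 1/3 is divided into 4 equal shares of 1/12 among Halina, Jolanta, Kazimierz, Zofia.
Halina is living and takes 1/12.
Jolanta is living and takes 1/12.
Kazimierz is living and takes 1/12.
Zofia predeceased; the 1/12 allotted to Zofia's branch passes to Zofia's issue by representation.
Czeslaw is the sole taker at this level and receives the full 1/12.
Eliasz predeceased; the 1/3 allotted to Eliasz's branch passes to Eliasz's issue by representation.
The 1/3 is divided into 3 equal shares of 1/9 among Danuta, Franciszka, Ludmila.
Danuta is living and takes 1/9.
Franciszka predeceased; the 1/9 allotted to Franciszka's branch passes to Franciszka's issue by representation.
The 1/9 is divided into 4 equal shares of 1/36 among Waclaw, Oleg, Agnieszka, Pelagia.
Waclaw is living and takes 1/36.
Oleg is living and takes 1/36.
Agnieszka is living and takes 1/36.
Pelagia is living and takes 1/36.
Ludmila is living and takes 1/9.
Bogdan is living and takes 1/3.

Agnieszka 1/36; Bogdan 1/3; Czeslaw 1/12; Danuta 1/9; Halina 1/12; Jolanta 1/12; Kazimierz 1/12; Ludmila 1/9; Oleg 1/36; Pelagia 1/36; Waclaw 1/36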